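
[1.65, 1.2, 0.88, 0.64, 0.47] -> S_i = 1.65*0.73^i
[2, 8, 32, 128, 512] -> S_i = 2*4^i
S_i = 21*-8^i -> [21, -168, 1344, -10752, 86016]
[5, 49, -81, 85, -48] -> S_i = Random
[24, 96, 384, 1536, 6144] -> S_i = 24*4^i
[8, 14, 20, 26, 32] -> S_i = 8 + 6*i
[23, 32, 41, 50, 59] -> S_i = 23 + 9*i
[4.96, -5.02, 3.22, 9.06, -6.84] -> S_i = Random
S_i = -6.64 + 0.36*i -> [-6.64, -6.28, -5.92, -5.56, -5.2]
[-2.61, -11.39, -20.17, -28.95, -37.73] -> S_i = -2.61 + -8.78*i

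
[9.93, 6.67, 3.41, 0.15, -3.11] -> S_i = 9.93 + -3.26*i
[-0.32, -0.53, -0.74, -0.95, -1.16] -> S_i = -0.32 + -0.21*i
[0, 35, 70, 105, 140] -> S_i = 0 + 35*i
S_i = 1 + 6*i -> [1, 7, 13, 19, 25]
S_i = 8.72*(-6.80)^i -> [8.72, -59.3, 403.21, -2741.85, 18644.56]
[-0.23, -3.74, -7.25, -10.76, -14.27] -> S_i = -0.23 + -3.51*i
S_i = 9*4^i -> [9, 36, 144, 576, 2304]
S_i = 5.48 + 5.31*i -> [5.48, 10.79, 16.1, 21.41, 26.72]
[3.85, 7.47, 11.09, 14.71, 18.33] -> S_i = 3.85 + 3.62*i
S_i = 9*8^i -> [9, 72, 576, 4608, 36864]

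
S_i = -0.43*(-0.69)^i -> [-0.43, 0.3, -0.2, 0.14, -0.1]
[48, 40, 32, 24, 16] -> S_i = 48 + -8*i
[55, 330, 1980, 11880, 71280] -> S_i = 55*6^i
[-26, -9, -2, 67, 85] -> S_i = Random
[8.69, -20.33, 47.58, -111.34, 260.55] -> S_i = 8.69*(-2.34)^i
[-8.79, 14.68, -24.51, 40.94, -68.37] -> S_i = -8.79*(-1.67)^i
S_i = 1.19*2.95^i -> [1.19, 3.51, 10.36, 30.55, 90.12]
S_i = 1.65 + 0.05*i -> [1.65, 1.7, 1.75, 1.8, 1.85]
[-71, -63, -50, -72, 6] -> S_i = Random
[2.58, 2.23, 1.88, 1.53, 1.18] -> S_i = 2.58 + -0.35*i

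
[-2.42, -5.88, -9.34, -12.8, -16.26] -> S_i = -2.42 + -3.46*i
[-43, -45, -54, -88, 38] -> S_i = Random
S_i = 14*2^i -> [14, 28, 56, 112, 224]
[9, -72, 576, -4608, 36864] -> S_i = 9*-8^i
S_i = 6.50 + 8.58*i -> [6.5, 15.08, 23.66, 32.24, 40.82]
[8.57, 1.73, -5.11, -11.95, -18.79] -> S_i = 8.57 + -6.84*i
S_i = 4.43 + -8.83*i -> [4.43, -4.4, -13.23, -22.06, -30.89]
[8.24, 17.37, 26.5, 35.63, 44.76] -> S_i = 8.24 + 9.13*i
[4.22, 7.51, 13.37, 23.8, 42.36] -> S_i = 4.22*1.78^i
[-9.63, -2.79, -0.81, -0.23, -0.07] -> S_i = -9.63*0.29^i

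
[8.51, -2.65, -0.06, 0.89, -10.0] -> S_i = Random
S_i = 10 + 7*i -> [10, 17, 24, 31, 38]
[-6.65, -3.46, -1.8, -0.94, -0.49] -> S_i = -6.65*0.52^i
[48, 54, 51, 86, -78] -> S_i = Random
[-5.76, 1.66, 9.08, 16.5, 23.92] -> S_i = -5.76 + 7.42*i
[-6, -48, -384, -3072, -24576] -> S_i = -6*8^i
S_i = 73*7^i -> [73, 511, 3577, 25039, 175273]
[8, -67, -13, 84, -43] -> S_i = Random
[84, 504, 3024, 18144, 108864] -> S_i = 84*6^i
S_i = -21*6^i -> [-21, -126, -756, -4536, -27216]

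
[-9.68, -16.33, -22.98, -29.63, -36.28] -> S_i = -9.68 + -6.65*i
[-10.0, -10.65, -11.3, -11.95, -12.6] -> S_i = -10.00 + -0.65*i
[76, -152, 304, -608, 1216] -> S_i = 76*-2^i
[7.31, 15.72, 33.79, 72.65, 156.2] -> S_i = 7.31*2.15^i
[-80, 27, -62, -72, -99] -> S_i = Random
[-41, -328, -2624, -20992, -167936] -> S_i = -41*8^i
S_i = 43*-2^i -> [43, -86, 172, -344, 688]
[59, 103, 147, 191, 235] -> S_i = 59 + 44*i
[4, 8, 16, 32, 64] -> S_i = 4*2^i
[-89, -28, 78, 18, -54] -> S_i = Random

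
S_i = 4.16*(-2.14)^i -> [4.16, -8.9, 19.05, -40.77, 87.25]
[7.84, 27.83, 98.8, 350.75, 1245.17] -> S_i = 7.84*3.55^i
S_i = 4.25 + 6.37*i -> [4.25, 10.62, 16.99, 23.36, 29.73]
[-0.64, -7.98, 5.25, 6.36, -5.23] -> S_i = Random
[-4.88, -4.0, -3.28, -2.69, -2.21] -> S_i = -4.88*0.82^i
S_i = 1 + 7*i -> [1, 8, 15, 22, 29]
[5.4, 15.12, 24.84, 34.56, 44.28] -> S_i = 5.40 + 9.72*i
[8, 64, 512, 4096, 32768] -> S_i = 8*8^i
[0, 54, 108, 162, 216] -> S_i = 0 + 54*i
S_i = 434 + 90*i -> [434, 524, 614, 704, 794]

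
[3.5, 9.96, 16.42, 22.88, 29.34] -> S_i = 3.50 + 6.46*i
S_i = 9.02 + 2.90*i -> [9.02, 11.92, 14.82, 17.72, 20.62]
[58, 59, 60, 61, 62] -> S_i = 58 + 1*i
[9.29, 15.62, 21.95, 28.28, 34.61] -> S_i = 9.29 + 6.33*i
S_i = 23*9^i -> [23, 207, 1863, 16767, 150903]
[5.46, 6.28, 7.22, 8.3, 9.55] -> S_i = 5.46*1.15^i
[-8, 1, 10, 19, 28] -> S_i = -8 + 9*i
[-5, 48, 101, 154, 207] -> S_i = -5 + 53*i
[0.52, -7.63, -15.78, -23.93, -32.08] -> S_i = 0.52 + -8.15*i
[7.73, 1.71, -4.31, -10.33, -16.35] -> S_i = 7.73 + -6.02*i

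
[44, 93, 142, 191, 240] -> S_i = 44 + 49*i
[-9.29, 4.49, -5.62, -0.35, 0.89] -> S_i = Random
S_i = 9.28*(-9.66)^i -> [9.28, -89.64, 865.97, -8365.26, 80808.4]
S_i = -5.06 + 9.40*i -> [-5.06, 4.34, 13.74, 23.14, 32.54]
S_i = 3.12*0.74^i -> [3.12, 2.31, 1.71, 1.26, 0.94]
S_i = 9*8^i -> [9, 72, 576, 4608, 36864]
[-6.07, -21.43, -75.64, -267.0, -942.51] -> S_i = -6.07*3.53^i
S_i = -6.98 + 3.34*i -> [-6.98, -3.64, -0.3, 3.04, 6.38]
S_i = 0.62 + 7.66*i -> [0.62, 8.28, 15.94, 23.6, 31.26]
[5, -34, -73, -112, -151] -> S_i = 5 + -39*i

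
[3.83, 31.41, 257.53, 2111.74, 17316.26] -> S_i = 3.83*8.20^i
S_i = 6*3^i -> [6, 18, 54, 162, 486]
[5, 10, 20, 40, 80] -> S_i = 5*2^i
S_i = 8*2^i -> [8, 16, 32, 64, 128]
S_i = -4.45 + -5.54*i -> [-4.45, -9.99, -15.53, -21.07, -26.61]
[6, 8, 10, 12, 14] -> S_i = 6 + 2*i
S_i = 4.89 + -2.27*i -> [4.89, 2.62, 0.35, -1.92, -4.19]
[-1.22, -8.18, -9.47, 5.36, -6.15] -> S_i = Random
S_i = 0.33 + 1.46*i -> [0.33, 1.79, 3.25, 4.71, 6.17]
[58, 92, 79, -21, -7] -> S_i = Random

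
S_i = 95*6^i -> [95, 570, 3420, 20520, 123120]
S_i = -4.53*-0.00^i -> [-4.53, 0.0, -0.0, 0.0, -0.0]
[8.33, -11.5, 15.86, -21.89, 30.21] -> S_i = 8.33*(-1.38)^i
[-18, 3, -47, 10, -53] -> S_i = Random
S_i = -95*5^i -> [-95, -475, -2375, -11875, -59375]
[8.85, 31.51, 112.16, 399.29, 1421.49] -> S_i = 8.85*3.56^i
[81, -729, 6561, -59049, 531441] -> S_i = 81*-9^i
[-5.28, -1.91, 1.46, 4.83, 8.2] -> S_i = -5.28 + 3.37*i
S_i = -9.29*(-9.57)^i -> [-9.29, 88.91, -850.82, 8142.38, -77922.61]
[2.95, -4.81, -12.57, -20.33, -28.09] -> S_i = 2.95 + -7.76*i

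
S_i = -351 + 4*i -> [-351, -347, -343, -339, -335]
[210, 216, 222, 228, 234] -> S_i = 210 + 6*i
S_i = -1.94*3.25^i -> [-1.94, -6.3, -20.49, -66.6, -216.44]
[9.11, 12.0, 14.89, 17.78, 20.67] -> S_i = 9.11 + 2.89*i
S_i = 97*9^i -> [97, 873, 7857, 70713, 636417]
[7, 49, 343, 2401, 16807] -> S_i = 7*7^i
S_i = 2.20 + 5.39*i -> [2.2, 7.59, 12.98, 18.37, 23.76]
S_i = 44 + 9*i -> [44, 53, 62, 71, 80]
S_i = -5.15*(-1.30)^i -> [-5.15, 6.7, -8.7, 11.31, -14.71]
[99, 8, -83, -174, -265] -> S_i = 99 + -91*i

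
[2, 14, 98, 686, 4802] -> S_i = 2*7^i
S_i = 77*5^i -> [77, 385, 1925, 9625, 48125]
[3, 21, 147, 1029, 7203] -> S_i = 3*7^i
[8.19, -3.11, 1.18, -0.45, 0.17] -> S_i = 8.19*(-0.38)^i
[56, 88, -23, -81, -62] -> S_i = Random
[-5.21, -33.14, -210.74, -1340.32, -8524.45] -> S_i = -5.21*6.36^i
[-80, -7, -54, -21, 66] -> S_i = Random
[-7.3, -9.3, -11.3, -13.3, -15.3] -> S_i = -7.30 + -2.00*i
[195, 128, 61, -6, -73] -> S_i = 195 + -67*i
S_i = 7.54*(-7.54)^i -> [7.54, -56.85, 428.66, -3232.1, 24370.07]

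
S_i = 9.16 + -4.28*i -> [9.16, 4.88, 0.6, -3.68, -7.96]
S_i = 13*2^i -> [13, 26, 52, 104, 208]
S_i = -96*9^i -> [-96, -864, -7776, -69984, -629856]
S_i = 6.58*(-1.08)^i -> [6.58, -7.11, 7.67, -8.29, 8.95]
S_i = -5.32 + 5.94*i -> [-5.32, 0.62, 6.56, 12.5, 18.44]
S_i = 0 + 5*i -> [0, 5, 10, 15, 20]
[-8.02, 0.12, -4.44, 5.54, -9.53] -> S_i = Random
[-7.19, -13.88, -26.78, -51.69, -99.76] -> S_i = -7.19*1.93^i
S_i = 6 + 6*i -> [6, 12, 18, 24, 30]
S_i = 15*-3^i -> [15, -45, 135, -405, 1215]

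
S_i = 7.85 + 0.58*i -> [7.85, 8.43, 9.01, 9.59, 10.17]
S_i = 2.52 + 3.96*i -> [2.52, 6.48, 10.44, 14.4, 18.36]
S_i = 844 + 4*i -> [844, 848, 852, 856, 860]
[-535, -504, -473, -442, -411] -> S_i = -535 + 31*i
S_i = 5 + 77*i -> [5, 82, 159, 236, 313]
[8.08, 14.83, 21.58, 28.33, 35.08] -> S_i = 8.08 + 6.75*i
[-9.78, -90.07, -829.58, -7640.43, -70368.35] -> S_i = -9.78*9.21^i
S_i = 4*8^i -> [4, 32, 256, 2048, 16384]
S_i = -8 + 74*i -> [-8, 66, 140, 214, 288]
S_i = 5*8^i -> [5, 40, 320, 2560, 20480]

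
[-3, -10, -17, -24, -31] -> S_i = -3 + -7*i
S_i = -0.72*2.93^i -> [-0.72, -2.11, -6.18, -18.11, -53.06]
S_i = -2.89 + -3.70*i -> [-2.89, -6.59, -10.29, -13.99, -17.69]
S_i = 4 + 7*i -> [4, 11, 18, 25, 32]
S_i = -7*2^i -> [-7, -14, -28, -56, -112]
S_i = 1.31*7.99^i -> [1.31, 10.47, 83.63, 668.21, 5338.98]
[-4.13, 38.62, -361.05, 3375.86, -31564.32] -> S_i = -4.13*(-9.35)^i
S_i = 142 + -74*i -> [142, 68, -6, -80, -154]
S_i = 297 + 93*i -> [297, 390, 483, 576, 669]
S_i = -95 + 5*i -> [-95, -90, -85, -80, -75]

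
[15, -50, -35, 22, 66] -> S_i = Random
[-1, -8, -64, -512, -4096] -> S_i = -1*8^i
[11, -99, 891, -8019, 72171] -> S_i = 11*-9^i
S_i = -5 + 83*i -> [-5, 78, 161, 244, 327]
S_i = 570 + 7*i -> [570, 577, 584, 591, 598]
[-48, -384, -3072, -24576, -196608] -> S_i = -48*8^i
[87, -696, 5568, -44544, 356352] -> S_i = 87*-8^i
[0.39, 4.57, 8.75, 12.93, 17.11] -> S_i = 0.39 + 4.18*i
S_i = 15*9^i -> [15, 135, 1215, 10935, 98415]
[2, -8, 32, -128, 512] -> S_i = 2*-4^i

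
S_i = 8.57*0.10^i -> [8.57, 0.86, 0.09, 0.01, 0.0]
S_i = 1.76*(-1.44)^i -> [1.76, -2.53, 3.65, -5.26, 7.57]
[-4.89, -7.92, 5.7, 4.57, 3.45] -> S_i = Random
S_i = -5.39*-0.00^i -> [-5.39, 0.0, -0.0, 0.0, -0.0]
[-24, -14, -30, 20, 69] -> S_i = Random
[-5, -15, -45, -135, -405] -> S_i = -5*3^i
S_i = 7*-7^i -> [7, -49, 343, -2401, 16807]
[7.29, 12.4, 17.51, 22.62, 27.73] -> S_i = 7.29 + 5.11*i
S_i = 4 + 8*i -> [4, 12, 20, 28, 36]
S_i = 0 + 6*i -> [0, 6, 12, 18, 24]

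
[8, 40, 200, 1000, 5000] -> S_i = 8*5^i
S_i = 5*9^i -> [5, 45, 405, 3645, 32805]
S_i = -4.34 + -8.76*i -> [-4.34, -13.1, -21.86, -30.62, -39.38]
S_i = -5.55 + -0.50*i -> [-5.55, -6.05, -6.55, -7.05, -7.55]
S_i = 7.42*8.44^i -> [7.42, 62.62, 528.55, 4460.99, 37650.76]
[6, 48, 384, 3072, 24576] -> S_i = 6*8^i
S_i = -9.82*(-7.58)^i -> [-9.82, 74.44, -564.22, 4276.8, -32418.16]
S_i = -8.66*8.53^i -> [-8.66, -73.87, -630.11, -5374.83, -45847.33]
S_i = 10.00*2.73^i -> [10.0, 27.3, 74.53, 203.46, 555.46]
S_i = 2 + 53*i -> [2, 55, 108, 161, 214]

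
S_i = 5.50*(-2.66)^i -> [5.5, -14.63, 38.92, -103.52, 275.35]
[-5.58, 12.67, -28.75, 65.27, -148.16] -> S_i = -5.58*(-2.27)^i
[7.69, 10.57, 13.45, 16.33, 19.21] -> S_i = 7.69 + 2.88*i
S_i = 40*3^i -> [40, 120, 360, 1080, 3240]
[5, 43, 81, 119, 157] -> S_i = 5 + 38*i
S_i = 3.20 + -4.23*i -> [3.2, -1.03, -5.26, -9.49, -13.72]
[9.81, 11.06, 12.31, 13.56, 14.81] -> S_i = 9.81 + 1.25*i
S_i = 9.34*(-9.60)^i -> [9.34, -89.66, 860.77, -8263.43, 79328.97]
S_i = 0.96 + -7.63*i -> [0.96, -6.67, -14.3, -21.93, -29.56]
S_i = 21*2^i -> [21, 42, 84, 168, 336]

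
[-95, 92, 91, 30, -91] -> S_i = Random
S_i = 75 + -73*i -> [75, 2, -71, -144, -217]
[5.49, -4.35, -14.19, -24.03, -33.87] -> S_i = 5.49 + -9.84*i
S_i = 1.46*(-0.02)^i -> [1.46, -0.03, 0.0, -0.0, 0.0]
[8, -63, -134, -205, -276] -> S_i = 8 + -71*i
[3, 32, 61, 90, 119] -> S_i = 3 + 29*i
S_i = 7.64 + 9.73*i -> [7.64, 17.37, 27.1, 36.83, 46.56]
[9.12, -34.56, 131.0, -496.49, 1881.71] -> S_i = 9.12*(-3.79)^i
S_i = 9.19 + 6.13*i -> [9.19, 15.32, 21.45, 27.58, 33.71]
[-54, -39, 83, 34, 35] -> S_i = Random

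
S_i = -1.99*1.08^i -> [-1.99, -2.15, -2.32, -2.51, -2.71]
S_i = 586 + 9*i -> [586, 595, 604, 613, 622]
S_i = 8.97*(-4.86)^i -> [8.97, -43.59, 211.87, -1029.68, 5004.23]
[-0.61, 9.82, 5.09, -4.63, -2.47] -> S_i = Random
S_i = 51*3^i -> [51, 153, 459, 1377, 4131]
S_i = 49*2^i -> [49, 98, 196, 392, 784]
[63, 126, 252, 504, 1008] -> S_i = 63*2^i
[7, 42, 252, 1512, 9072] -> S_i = 7*6^i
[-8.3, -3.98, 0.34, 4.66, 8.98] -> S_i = -8.30 + 4.32*i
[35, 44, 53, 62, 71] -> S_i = 35 + 9*i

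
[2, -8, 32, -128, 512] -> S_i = 2*-4^i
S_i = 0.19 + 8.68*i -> [0.19, 8.87, 17.55, 26.23, 34.91]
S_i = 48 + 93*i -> [48, 141, 234, 327, 420]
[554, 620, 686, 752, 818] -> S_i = 554 + 66*i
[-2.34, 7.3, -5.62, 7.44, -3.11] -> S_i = Random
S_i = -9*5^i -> [-9, -45, -225, -1125, -5625]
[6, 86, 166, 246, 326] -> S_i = 6 + 80*i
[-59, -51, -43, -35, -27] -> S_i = -59 + 8*i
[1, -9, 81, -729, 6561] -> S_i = 1*-9^i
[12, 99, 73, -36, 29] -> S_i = Random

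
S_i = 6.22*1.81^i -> [6.22, 11.26, 20.38, 36.88, 66.76]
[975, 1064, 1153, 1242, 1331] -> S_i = 975 + 89*i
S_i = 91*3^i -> [91, 273, 819, 2457, 7371]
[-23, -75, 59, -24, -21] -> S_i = Random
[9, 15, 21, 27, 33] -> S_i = 9 + 6*i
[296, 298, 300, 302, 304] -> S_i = 296 + 2*i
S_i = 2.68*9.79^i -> [2.68, 26.24, 256.86, 2514.68, 24618.73]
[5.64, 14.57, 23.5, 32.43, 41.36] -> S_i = 5.64 + 8.93*i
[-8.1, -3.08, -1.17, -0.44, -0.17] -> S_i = -8.10*0.38^i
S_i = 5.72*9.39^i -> [5.72, 53.71, 504.34, 4735.79, 44469.11]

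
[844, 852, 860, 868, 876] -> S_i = 844 + 8*i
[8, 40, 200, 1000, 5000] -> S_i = 8*5^i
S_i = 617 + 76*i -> [617, 693, 769, 845, 921]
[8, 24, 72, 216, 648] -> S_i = 8*3^i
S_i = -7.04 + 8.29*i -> [-7.04, 1.25, 9.54, 17.83, 26.12]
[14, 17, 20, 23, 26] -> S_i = 14 + 3*i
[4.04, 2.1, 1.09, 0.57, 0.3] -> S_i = 4.04*0.52^i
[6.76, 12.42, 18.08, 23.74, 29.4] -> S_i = 6.76 + 5.66*i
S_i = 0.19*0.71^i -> [0.19, 0.13, 0.1, 0.07, 0.05]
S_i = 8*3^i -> [8, 24, 72, 216, 648]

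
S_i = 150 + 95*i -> [150, 245, 340, 435, 530]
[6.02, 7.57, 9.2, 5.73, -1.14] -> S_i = Random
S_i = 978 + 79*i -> [978, 1057, 1136, 1215, 1294]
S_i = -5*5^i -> [-5, -25, -125, -625, -3125]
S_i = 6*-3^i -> [6, -18, 54, -162, 486]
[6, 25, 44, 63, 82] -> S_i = 6 + 19*i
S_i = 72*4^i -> [72, 288, 1152, 4608, 18432]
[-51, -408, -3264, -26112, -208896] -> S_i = -51*8^i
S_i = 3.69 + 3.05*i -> [3.69, 6.74, 9.79, 12.84, 15.89]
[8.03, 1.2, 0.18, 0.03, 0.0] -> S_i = 8.03*0.15^i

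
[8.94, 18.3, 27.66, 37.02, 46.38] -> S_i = 8.94 + 9.36*i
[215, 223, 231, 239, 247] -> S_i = 215 + 8*i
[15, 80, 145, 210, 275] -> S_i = 15 + 65*i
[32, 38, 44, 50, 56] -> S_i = 32 + 6*i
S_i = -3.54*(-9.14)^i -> [-3.54, 32.36, -295.73, 2702.97, -24705.18]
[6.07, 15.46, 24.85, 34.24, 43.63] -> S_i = 6.07 + 9.39*i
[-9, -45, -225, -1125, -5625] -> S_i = -9*5^i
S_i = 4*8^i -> [4, 32, 256, 2048, 16384]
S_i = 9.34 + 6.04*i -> [9.34, 15.38, 21.42, 27.46, 33.5]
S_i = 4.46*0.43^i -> [4.46, 1.92, 0.82, 0.35, 0.15]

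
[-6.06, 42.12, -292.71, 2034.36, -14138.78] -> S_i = -6.06*(-6.95)^i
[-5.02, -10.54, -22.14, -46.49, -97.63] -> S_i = -5.02*2.10^i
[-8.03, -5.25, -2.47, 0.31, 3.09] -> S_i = -8.03 + 2.78*i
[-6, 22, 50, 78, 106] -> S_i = -6 + 28*i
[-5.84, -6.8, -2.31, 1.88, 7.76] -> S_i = Random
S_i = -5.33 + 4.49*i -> [-5.33, -0.84, 3.65, 8.14, 12.63]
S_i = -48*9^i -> [-48, -432, -3888, -34992, -314928]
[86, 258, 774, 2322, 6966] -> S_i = 86*3^i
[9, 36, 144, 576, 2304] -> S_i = 9*4^i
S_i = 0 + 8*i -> [0, 8, 16, 24, 32]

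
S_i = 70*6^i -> [70, 420, 2520, 15120, 90720]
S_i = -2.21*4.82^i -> [-2.21, -10.65, -51.34, -247.48, -1192.84]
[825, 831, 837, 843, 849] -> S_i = 825 + 6*i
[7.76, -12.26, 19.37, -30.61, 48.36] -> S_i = 7.76*(-1.58)^i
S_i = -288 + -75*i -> [-288, -363, -438, -513, -588]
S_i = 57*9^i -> [57, 513, 4617, 41553, 373977]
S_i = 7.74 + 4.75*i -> [7.74, 12.49, 17.24, 21.99, 26.74]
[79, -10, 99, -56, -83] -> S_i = Random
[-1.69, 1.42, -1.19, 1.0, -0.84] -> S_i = -1.69*(-0.84)^i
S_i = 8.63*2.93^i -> [8.63, 25.29, 74.09, 217.08, 636.04]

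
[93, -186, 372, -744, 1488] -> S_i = 93*-2^i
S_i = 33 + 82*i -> [33, 115, 197, 279, 361]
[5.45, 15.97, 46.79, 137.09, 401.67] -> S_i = 5.45*2.93^i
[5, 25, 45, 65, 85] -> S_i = 5 + 20*i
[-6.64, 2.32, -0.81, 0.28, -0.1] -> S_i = -6.64*(-0.35)^i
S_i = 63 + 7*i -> [63, 70, 77, 84, 91]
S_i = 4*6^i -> [4, 24, 144, 864, 5184]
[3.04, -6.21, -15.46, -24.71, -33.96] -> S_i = 3.04 + -9.25*i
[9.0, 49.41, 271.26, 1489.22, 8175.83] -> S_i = 9.00*5.49^i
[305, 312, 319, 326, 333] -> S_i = 305 + 7*i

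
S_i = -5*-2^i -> [-5, 10, -20, 40, -80]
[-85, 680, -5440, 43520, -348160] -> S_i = -85*-8^i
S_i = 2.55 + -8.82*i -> [2.55, -6.27, -15.09, -23.91, -32.73]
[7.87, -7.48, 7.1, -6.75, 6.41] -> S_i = 7.87*(-0.95)^i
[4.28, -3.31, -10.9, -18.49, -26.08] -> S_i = 4.28 + -7.59*i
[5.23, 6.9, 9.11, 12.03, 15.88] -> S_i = 5.23*1.32^i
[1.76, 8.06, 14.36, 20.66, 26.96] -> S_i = 1.76 + 6.30*i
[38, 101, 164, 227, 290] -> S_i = 38 + 63*i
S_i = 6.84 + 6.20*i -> [6.84, 13.04, 19.24, 25.44, 31.64]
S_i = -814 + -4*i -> [-814, -818, -822, -826, -830]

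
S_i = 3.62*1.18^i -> [3.62, 4.27, 5.04, 5.95, 7.02]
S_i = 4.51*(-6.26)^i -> [4.51, -28.23, 176.74, -1106.37, 6925.86]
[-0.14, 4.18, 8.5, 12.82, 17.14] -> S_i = -0.14 + 4.32*i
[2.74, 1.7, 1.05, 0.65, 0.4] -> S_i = 2.74*0.62^i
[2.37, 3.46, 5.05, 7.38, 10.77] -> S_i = 2.37*1.46^i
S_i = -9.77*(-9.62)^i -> [-9.77, 93.99, -904.16, 8698.01, -83674.83]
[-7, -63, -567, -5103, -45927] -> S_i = -7*9^i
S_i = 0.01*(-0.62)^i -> [0.01, -0.01, 0.0, -0.0, 0.0]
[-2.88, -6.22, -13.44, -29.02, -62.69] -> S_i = -2.88*2.16^i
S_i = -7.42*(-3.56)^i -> [-7.42, 26.42, -94.04, 334.78, -1191.8]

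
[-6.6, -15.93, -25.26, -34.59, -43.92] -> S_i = -6.60 + -9.33*i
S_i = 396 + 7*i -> [396, 403, 410, 417, 424]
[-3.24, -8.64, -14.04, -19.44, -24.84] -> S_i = -3.24 + -5.40*i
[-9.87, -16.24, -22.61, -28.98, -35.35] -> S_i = -9.87 + -6.37*i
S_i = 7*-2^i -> [7, -14, 28, -56, 112]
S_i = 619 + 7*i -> [619, 626, 633, 640, 647]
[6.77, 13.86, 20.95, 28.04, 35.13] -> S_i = 6.77 + 7.09*i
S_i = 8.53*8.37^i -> [8.53, 71.4, 597.59, 5001.79, 41864.98]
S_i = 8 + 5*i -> [8, 13, 18, 23, 28]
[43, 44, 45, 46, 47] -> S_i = 43 + 1*i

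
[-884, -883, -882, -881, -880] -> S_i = -884 + 1*i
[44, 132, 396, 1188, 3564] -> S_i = 44*3^i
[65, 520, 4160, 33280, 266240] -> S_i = 65*8^i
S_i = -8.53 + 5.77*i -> [-8.53, -2.76, 3.01, 8.78, 14.55]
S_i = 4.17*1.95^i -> [4.17, 8.13, 15.86, 30.92, 60.29]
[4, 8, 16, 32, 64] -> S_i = 4*2^i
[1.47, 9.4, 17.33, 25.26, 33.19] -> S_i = 1.47 + 7.93*i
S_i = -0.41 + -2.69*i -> [-0.41, -3.1, -5.79, -8.48, -11.17]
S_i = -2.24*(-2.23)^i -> [-2.24, 5.0, -11.14, 24.84, -55.39]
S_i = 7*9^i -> [7, 63, 567, 5103, 45927]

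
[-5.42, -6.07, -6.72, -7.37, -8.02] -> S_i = -5.42 + -0.65*i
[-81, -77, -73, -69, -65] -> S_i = -81 + 4*i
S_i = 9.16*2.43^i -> [9.16, 22.26, 54.09, 131.44, 319.39]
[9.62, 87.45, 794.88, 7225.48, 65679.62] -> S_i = 9.62*9.09^i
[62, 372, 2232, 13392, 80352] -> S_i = 62*6^i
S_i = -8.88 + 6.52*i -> [-8.88, -2.36, 4.16, 10.68, 17.2]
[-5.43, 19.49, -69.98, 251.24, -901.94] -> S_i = -5.43*(-3.59)^i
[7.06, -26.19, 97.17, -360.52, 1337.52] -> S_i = 7.06*(-3.71)^i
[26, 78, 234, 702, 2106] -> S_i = 26*3^i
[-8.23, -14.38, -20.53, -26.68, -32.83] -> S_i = -8.23 + -6.15*i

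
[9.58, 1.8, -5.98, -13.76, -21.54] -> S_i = 9.58 + -7.78*i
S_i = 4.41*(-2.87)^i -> [4.41, -12.66, 36.32, -104.25, 299.2]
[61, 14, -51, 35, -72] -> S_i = Random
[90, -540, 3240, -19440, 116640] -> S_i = 90*-6^i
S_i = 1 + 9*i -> [1, 10, 19, 28, 37]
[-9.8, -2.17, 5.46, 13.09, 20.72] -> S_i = -9.80 + 7.63*i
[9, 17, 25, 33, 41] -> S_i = 9 + 8*i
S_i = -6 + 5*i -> [-6, -1, 4, 9, 14]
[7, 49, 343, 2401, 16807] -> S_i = 7*7^i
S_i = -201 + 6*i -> [-201, -195, -189, -183, -177]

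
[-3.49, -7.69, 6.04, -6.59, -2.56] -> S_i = Random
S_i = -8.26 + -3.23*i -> [-8.26, -11.49, -14.72, -17.95, -21.18]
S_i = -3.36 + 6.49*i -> [-3.36, 3.13, 9.62, 16.11, 22.6]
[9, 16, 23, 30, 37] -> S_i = 9 + 7*i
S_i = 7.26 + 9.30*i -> [7.26, 16.56, 25.86, 35.16, 44.46]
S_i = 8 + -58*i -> [8, -50, -108, -166, -224]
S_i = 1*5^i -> [1, 5, 25, 125, 625]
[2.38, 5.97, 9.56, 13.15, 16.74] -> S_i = 2.38 + 3.59*i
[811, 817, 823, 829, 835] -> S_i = 811 + 6*i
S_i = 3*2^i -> [3, 6, 12, 24, 48]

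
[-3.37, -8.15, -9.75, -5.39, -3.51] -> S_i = Random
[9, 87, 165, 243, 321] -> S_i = 9 + 78*i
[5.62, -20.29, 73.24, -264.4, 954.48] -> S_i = 5.62*(-3.61)^i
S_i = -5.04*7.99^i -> [-5.04, -40.27, -321.75, -2570.82, -20540.81]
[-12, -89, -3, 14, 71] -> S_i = Random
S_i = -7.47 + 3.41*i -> [-7.47, -4.06, -0.65, 2.76, 6.17]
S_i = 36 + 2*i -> [36, 38, 40, 42, 44]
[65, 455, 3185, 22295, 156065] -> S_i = 65*7^i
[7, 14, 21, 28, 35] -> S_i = 7 + 7*i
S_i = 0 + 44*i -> [0, 44, 88, 132, 176]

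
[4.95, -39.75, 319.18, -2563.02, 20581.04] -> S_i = 4.95*(-8.03)^i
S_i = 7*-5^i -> [7, -35, 175, -875, 4375]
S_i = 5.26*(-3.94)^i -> [5.26, -20.72, 81.65, -321.72, 1267.57]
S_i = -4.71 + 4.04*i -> [-4.71, -0.67, 3.37, 7.41, 11.45]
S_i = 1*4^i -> [1, 4, 16, 64, 256]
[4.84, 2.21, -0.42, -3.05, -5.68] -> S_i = 4.84 + -2.63*i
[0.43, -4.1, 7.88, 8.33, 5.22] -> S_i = Random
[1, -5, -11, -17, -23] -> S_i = 1 + -6*i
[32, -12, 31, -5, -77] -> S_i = Random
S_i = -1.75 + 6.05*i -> [-1.75, 4.3, 10.35, 16.4, 22.45]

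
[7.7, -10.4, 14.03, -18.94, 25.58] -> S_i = 7.70*(-1.35)^i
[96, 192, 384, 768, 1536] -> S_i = 96*2^i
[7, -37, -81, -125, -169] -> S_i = 7 + -44*i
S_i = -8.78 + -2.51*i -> [-8.78, -11.29, -13.8, -16.31, -18.82]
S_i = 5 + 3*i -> [5, 8, 11, 14, 17]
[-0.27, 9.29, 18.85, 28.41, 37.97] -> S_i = -0.27 + 9.56*i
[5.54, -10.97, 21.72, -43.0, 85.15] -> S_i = 5.54*(-1.98)^i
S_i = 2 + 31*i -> [2, 33, 64, 95, 126]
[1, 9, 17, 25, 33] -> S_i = 1 + 8*i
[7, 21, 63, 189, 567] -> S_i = 7*3^i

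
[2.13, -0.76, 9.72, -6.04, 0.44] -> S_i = Random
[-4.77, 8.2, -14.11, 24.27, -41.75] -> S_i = -4.77*(-1.72)^i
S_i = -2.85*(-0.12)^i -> [-2.85, 0.34, -0.04, 0.0, -0.0]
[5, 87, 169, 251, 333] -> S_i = 5 + 82*i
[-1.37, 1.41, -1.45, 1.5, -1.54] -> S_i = -1.37*(-1.03)^i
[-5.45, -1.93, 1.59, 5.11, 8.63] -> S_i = -5.45 + 3.52*i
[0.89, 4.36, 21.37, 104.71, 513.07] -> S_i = 0.89*4.90^i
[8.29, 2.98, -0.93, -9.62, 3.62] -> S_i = Random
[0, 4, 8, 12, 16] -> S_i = 0 + 4*i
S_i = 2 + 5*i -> [2, 7, 12, 17, 22]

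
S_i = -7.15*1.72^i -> [-7.15, -12.3, -21.15, -36.38, -62.58]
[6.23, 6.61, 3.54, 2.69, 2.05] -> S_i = Random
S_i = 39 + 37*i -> [39, 76, 113, 150, 187]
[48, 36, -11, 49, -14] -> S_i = Random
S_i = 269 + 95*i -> [269, 364, 459, 554, 649]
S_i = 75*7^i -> [75, 525, 3675, 25725, 180075]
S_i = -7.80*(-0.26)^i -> [-7.8, 2.03, -0.53, 0.14, -0.04]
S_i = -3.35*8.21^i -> [-3.35, -27.5, -225.8, -1853.85, -15220.1]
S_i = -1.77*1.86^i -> [-1.77, -3.29, -6.12, -11.39, -21.18]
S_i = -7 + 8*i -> [-7, 1, 9, 17, 25]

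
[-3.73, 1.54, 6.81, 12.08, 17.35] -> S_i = -3.73 + 5.27*i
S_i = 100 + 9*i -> [100, 109, 118, 127, 136]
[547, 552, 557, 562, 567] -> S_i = 547 + 5*i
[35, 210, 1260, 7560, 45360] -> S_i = 35*6^i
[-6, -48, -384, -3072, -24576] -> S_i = -6*8^i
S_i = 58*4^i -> [58, 232, 928, 3712, 14848]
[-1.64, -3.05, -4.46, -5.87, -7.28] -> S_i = -1.64 + -1.41*i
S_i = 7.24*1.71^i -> [7.24, 12.38, 21.17, 36.2, 61.9]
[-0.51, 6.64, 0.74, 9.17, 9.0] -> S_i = Random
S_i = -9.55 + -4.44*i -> [-9.55, -13.99, -18.43, -22.87, -27.31]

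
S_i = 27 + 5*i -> [27, 32, 37, 42, 47]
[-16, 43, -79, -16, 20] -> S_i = Random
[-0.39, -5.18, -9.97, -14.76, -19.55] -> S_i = -0.39 + -4.79*i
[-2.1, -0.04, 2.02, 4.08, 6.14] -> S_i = -2.10 + 2.06*i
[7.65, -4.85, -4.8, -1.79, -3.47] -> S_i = Random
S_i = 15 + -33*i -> [15, -18, -51, -84, -117]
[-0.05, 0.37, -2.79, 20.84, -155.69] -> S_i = -0.05*(-7.47)^i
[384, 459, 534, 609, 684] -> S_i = 384 + 75*i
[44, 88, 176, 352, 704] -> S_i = 44*2^i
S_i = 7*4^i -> [7, 28, 112, 448, 1792]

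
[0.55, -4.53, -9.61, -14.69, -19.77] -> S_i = 0.55 + -5.08*i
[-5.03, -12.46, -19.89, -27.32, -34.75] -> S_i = -5.03 + -7.43*i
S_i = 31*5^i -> [31, 155, 775, 3875, 19375]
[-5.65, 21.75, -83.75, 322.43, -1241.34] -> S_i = -5.65*(-3.85)^i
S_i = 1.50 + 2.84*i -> [1.5, 4.34, 7.18, 10.02, 12.86]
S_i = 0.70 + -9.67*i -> [0.7, -8.97, -18.64, -28.31, -37.98]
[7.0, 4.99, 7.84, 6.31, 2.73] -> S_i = Random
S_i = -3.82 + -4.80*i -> [-3.82, -8.62, -13.42, -18.22, -23.02]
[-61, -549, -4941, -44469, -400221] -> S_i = -61*9^i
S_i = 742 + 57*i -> [742, 799, 856, 913, 970]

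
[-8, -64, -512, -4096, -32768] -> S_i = -8*8^i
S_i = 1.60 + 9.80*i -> [1.6, 11.4, 21.2, 31.0, 40.8]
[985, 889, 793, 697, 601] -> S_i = 985 + -96*i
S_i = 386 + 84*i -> [386, 470, 554, 638, 722]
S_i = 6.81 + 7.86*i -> [6.81, 14.67, 22.53, 30.39, 38.25]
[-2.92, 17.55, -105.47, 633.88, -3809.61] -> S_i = -2.92*(-6.01)^i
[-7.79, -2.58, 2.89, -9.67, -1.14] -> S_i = Random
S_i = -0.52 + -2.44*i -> [-0.52, -2.96, -5.4, -7.84, -10.28]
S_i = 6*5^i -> [6, 30, 150, 750, 3750]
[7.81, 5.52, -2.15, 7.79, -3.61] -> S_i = Random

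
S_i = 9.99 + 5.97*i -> [9.99, 15.96, 21.93, 27.9, 33.87]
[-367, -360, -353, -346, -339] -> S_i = -367 + 7*i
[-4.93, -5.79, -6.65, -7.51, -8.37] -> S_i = -4.93 + -0.86*i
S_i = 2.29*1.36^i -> [2.29, 3.11, 4.24, 5.76, 7.83]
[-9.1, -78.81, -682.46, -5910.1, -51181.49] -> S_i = -9.10*8.66^i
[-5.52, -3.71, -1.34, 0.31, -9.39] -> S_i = Random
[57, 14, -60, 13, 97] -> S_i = Random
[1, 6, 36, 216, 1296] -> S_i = 1*6^i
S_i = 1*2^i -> [1, 2, 4, 8, 16]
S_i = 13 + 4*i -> [13, 17, 21, 25, 29]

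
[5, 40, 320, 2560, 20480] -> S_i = 5*8^i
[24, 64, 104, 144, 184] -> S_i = 24 + 40*i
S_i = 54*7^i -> [54, 378, 2646, 18522, 129654]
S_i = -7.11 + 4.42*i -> [-7.11, -2.69, 1.73, 6.15, 10.57]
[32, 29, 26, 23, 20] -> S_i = 32 + -3*i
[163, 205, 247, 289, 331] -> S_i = 163 + 42*i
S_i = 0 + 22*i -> [0, 22, 44, 66, 88]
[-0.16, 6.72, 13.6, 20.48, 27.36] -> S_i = -0.16 + 6.88*i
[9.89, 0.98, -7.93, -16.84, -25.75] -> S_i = 9.89 + -8.91*i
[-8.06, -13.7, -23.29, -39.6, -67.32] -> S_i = -8.06*1.70^i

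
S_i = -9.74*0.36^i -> [-9.74, -3.51, -1.26, -0.45, -0.16]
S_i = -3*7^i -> [-3, -21, -147, -1029, -7203]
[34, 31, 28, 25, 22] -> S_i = 34 + -3*i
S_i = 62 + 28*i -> [62, 90, 118, 146, 174]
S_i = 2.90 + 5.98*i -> [2.9, 8.88, 14.86, 20.84, 26.82]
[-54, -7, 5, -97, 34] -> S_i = Random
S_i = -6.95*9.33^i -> [-6.95, -64.84, -604.99, -5644.56, -52663.7]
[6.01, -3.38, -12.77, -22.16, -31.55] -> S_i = 6.01 + -9.39*i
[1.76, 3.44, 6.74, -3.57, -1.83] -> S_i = Random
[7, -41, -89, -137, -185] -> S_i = 7 + -48*i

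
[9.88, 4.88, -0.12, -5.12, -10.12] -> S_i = 9.88 + -5.00*i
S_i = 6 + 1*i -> [6, 7, 8, 9, 10]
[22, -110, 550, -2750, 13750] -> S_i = 22*-5^i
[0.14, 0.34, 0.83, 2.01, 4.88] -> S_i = 0.14*2.43^i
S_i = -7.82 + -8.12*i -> [-7.82, -15.94, -24.06, -32.18, -40.3]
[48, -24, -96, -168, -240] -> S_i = 48 + -72*i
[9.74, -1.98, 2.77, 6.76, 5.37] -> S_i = Random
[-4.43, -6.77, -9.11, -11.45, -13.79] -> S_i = -4.43 + -2.34*i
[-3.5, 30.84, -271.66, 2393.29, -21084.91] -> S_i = -3.50*(-8.81)^i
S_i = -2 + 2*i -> [-2, 0, 2, 4, 6]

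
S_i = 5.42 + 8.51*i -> [5.42, 13.93, 22.44, 30.95, 39.46]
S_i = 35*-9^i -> [35, -315, 2835, -25515, 229635]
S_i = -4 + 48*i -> [-4, 44, 92, 140, 188]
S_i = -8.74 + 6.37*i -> [-8.74, -2.37, 4.0, 10.37, 16.74]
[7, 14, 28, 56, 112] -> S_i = 7*2^i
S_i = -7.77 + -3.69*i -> [-7.77, -11.46, -15.15, -18.84, -22.53]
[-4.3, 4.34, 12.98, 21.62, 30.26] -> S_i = -4.30 + 8.64*i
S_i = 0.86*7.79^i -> [0.86, 6.7, 52.19, 406.55, 3167.0]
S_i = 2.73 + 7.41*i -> [2.73, 10.14, 17.55, 24.96, 32.37]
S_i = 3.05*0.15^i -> [3.05, 0.46, 0.07, 0.01, 0.0]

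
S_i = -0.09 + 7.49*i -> [-0.09, 7.4, 14.89, 22.38, 29.87]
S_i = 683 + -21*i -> [683, 662, 641, 620, 599]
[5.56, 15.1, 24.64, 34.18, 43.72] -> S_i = 5.56 + 9.54*i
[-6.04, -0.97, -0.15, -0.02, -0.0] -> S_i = -6.04*0.16^i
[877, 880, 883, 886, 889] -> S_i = 877 + 3*i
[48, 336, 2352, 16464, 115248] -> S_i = 48*7^i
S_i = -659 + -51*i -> [-659, -710, -761, -812, -863]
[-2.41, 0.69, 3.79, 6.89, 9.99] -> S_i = -2.41 + 3.10*i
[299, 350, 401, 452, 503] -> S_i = 299 + 51*i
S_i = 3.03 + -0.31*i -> [3.03, 2.72, 2.41, 2.1, 1.79]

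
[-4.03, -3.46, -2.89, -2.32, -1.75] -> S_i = -4.03 + 0.57*i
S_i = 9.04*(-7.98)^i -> [9.04, -72.14, 575.67, -4593.85, 36658.95]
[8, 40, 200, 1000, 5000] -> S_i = 8*5^i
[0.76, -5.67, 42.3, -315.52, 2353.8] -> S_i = 0.76*(-7.46)^i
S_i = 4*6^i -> [4, 24, 144, 864, 5184]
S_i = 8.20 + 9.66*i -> [8.2, 17.86, 27.52, 37.18, 46.84]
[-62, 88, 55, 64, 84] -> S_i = Random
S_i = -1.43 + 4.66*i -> [-1.43, 3.23, 7.89, 12.55, 17.21]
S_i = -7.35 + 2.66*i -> [-7.35, -4.69, -2.03, 0.63, 3.29]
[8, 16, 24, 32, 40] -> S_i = 8 + 8*i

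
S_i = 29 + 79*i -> [29, 108, 187, 266, 345]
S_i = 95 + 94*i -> [95, 189, 283, 377, 471]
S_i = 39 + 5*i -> [39, 44, 49, 54, 59]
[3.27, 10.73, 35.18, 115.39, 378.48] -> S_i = 3.27*3.28^i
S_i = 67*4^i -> [67, 268, 1072, 4288, 17152]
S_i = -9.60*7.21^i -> [-9.6, -69.22, -499.05, -3598.13, -25942.53]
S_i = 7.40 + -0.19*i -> [7.4, 7.21, 7.02, 6.83, 6.64]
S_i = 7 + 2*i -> [7, 9, 11, 13, 15]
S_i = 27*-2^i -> [27, -54, 108, -216, 432]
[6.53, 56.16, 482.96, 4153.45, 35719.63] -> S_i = 6.53*8.60^i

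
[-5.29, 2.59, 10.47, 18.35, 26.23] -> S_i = -5.29 + 7.88*i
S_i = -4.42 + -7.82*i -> [-4.42, -12.24, -20.06, -27.88, -35.7]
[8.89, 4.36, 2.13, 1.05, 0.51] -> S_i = 8.89*0.49^i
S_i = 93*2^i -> [93, 186, 372, 744, 1488]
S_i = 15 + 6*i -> [15, 21, 27, 33, 39]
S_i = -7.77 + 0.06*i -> [-7.77, -7.71, -7.65, -7.59, -7.53]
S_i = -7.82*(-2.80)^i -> [-7.82, 21.9, -61.31, 171.66, -480.66]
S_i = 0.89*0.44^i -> [0.89, 0.39, 0.17, 0.08, 0.03]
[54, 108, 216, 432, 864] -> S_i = 54*2^i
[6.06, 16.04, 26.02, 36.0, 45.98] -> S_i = 6.06 + 9.98*i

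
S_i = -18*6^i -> [-18, -108, -648, -3888, -23328]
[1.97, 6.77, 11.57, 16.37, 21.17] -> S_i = 1.97 + 4.80*i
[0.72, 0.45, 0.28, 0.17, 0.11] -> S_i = 0.72*0.62^i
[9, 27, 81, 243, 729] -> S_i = 9*3^i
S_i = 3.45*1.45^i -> [3.45, 5.0, 7.25, 10.52, 15.25]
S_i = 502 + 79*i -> [502, 581, 660, 739, 818]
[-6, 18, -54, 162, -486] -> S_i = -6*-3^i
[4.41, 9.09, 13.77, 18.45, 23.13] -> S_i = 4.41 + 4.68*i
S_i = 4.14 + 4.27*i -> [4.14, 8.41, 12.68, 16.95, 21.22]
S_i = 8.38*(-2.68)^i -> [8.38, -22.46, 60.19, -161.31, 432.3]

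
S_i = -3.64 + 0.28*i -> [-3.64, -3.36, -3.08, -2.8, -2.52]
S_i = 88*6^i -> [88, 528, 3168, 19008, 114048]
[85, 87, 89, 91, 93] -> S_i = 85 + 2*i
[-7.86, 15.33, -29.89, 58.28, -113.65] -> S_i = -7.86*(-1.95)^i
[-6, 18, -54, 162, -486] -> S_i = -6*-3^i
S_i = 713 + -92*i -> [713, 621, 529, 437, 345]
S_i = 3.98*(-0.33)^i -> [3.98, -1.31, 0.43, -0.14, 0.05]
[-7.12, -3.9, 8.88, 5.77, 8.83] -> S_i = Random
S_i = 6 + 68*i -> [6, 74, 142, 210, 278]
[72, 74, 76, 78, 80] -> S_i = 72 + 2*i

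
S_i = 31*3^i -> [31, 93, 279, 837, 2511]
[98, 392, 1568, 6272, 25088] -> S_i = 98*4^i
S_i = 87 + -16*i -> [87, 71, 55, 39, 23]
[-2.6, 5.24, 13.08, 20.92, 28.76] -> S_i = -2.60 + 7.84*i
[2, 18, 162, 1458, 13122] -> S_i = 2*9^i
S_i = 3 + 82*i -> [3, 85, 167, 249, 331]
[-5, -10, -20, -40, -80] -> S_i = -5*2^i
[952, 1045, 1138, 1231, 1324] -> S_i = 952 + 93*i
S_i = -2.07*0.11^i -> [-2.07, -0.23, -0.03, -0.0, -0.0]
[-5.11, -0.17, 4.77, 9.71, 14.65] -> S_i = -5.11 + 4.94*i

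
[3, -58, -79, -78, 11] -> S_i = Random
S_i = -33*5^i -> [-33, -165, -825, -4125, -20625]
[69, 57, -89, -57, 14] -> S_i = Random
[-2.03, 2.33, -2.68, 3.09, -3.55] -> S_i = -2.03*(-1.15)^i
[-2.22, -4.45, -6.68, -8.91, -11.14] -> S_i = -2.22 + -2.23*i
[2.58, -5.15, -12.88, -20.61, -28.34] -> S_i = 2.58 + -7.73*i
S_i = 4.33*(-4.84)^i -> [4.33, -20.96, 101.43, -490.93, 2376.13]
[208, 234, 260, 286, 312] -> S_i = 208 + 26*i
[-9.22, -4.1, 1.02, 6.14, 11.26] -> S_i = -9.22 + 5.12*i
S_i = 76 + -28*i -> [76, 48, 20, -8, -36]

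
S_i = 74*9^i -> [74, 666, 5994, 53946, 485514]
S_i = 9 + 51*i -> [9, 60, 111, 162, 213]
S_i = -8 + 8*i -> [-8, 0, 8, 16, 24]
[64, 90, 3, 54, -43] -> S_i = Random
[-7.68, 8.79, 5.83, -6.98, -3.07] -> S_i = Random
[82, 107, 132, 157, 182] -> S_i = 82 + 25*i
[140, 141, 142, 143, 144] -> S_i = 140 + 1*i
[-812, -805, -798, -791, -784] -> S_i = -812 + 7*i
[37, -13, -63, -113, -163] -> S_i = 37 + -50*i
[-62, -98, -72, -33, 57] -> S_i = Random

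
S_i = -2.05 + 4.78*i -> [-2.05, 2.73, 7.51, 12.29, 17.07]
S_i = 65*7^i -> [65, 455, 3185, 22295, 156065]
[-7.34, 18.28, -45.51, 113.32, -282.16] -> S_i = -7.34*(-2.49)^i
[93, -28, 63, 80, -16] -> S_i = Random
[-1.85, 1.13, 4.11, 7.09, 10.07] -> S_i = -1.85 + 2.98*i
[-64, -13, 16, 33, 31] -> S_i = Random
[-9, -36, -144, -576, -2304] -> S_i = -9*4^i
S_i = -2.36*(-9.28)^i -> [-2.36, 21.9, -203.24, 1886.06, -17502.65]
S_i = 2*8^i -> [2, 16, 128, 1024, 8192]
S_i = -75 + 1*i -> [-75, -74, -73, -72, -71]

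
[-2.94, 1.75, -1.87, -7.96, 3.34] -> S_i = Random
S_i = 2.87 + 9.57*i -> [2.87, 12.44, 22.01, 31.58, 41.15]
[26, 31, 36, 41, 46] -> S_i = 26 + 5*i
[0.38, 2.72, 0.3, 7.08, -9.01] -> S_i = Random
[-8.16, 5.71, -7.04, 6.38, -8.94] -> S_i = Random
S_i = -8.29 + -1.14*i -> [-8.29, -9.43, -10.57, -11.71, -12.85]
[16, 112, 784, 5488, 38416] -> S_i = 16*7^i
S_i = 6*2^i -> [6, 12, 24, 48, 96]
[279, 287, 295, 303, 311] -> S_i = 279 + 8*i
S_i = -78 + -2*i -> [-78, -80, -82, -84, -86]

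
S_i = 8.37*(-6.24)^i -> [8.37, -52.23, 325.91, -2033.66, 12690.06]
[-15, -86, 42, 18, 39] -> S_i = Random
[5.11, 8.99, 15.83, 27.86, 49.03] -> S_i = 5.11*1.76^i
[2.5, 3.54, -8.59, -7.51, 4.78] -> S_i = Random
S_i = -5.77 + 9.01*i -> [-5.77, 3.24, 12.25, 21.26, 30.27]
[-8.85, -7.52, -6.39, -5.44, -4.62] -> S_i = -8.85*0.85^i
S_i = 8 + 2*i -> [8, 10, 12, 14, 16]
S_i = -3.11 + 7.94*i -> [-3.11, 4.83, 12.77, 20.71, 28.65]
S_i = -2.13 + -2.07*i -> [-2.13, -4.2, -6.27, -8.34, -10.41]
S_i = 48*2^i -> [48, 96, 192, 384, 768]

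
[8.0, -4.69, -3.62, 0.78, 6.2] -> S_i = Random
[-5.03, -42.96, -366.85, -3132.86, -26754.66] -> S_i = -5.03*8.54^i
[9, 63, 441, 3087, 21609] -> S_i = 9*7^i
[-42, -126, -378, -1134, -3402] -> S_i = -42*3^i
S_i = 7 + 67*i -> [7, 74, 141, 208, 275]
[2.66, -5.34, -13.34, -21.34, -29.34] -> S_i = 2.66 + -8.00*i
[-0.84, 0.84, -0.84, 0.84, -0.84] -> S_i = -0.84*(-1.00)^i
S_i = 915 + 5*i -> [915, 920, 925, 930, 935]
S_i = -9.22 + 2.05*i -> [-9.22, -7.17, -5.12, -3.07, -1.02]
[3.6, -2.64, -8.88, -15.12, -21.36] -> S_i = 3.60 + -6.24*i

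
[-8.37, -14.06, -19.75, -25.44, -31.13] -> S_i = -8.37 + -5.69*i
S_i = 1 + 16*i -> [1, 17, 33, 49, 65]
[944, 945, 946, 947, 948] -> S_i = 944 + 1*i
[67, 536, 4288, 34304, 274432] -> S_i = 67*8^i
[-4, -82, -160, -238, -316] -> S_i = -4 + -78*i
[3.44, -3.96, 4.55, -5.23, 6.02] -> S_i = 3.44*(-1.15)^i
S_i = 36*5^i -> [36, 180, 900, 4500, 22500]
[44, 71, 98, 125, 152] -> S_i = 44 + 27*i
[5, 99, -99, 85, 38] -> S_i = Random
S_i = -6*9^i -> [-6, -54, -486, -4374, -39366]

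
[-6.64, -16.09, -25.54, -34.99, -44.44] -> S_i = -6.64 + -9.45*i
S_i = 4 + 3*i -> [4, 7, 10, 13, 16]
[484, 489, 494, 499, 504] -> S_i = 484 + 5*i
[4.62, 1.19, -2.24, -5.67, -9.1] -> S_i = 4.62 + -3.43*i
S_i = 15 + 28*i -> [15, 43, 71, 99, 127]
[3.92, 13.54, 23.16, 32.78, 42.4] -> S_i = 3.92 + 9.62*i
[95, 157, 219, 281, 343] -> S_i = 95 + 62*i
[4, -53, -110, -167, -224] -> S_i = 4 + -57*i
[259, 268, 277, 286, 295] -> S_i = 259 + 9*i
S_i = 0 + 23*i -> [0, 23, 46, 69, 92]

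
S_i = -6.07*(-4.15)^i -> [-6.07, 25.19, -104.54, 433.84, -1800.45]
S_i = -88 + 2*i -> [-88, -86, -84, -82, -80]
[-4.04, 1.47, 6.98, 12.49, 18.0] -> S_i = -4.04 + 5.51*i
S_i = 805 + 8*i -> [805, 813, 821, 829, 837]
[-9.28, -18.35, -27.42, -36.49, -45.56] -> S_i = -9.28 + -9.07*i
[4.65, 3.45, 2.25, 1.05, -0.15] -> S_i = 4.65 + -1.20*i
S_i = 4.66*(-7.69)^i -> [4.66, -35.84, 275.57, -2119.17, 16296.38]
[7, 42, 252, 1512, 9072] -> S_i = 7*6^i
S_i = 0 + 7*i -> [0, 7, 14, 21, 28]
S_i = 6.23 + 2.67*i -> [6.23, 8.9, 11.57, 14.24, 16.91]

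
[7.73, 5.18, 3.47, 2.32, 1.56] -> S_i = 7.73*0.67^i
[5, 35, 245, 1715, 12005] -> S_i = 5*7^i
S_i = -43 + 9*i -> [-43, -34, -25, -16, -7]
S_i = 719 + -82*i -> [719, 637, 555, 473, 391]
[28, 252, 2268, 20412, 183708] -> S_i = 28*9^i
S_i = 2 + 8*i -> [2, 10, 18, 26, 34]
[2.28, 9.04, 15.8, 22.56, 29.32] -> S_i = 2.28 + 6.76*i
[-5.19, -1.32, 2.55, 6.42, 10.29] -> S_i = -5.19 + 3.87*i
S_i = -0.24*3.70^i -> [-0.24, -0.89, -3.29, -12.16, -44.98]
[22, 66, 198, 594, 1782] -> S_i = 22*3^i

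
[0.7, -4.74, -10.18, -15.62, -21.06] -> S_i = 0.70 + -5.44*i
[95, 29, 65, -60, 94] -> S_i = Random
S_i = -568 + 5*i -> [-568, -563, -558, -553, -548]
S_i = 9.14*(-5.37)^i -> [9.14, -49.08, 263.57, -1415.37, 7600.52]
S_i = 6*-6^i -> [6, -36, 216, -1296, 7776]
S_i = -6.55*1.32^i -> [-6.55, -8.65, -11.41, -15.06, -19.89]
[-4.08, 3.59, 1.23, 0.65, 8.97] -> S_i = Random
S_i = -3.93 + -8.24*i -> [-3.93, -12.17, -20.41, -28.65, -36.89]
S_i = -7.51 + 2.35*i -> [-7.51, -5.16, -2.81, -0.46, 1.89]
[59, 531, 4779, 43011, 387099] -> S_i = 59*9^i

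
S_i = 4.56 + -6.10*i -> [4.56, -1.54, -7.64, -13.74, -19.84]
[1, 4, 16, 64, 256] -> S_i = 1*4^i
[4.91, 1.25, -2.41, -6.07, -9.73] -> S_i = 4.91 + -3.66*i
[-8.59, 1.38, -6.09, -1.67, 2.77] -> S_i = Random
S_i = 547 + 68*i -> [547, 615, 683, 751, 819]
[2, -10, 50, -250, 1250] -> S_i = 2*-5^i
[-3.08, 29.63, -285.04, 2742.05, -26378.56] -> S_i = -3.08*(-9.62)^i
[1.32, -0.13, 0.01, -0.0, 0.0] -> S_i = 1.32*(-0.10)^i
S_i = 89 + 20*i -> [89, 109, 129, 149, 169]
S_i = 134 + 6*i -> [134, 140, 146, 152, 158]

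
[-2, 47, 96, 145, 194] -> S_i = -2 + 49*i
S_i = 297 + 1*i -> [297, 298, 299, 300, 301]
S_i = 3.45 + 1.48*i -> [3.45, 4.93, 6.41, 7.89, 9.37]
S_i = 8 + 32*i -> [8, 40, 72, 104, 136]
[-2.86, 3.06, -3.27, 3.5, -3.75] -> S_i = -2.86*(-1.07)^i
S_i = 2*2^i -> [2, 4, 8, 16, 32]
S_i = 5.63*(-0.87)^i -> [5.63, -4.9, 4.26, -3.71, 3.23]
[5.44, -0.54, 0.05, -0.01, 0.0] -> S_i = 5.44*(-0.10)^i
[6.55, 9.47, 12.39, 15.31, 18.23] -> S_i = 6.55 + 2.92*i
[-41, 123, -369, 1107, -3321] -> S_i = -41*-3^i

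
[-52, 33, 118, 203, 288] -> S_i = -52 + 85*i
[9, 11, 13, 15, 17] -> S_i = 9 + 2*i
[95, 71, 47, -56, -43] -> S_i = Random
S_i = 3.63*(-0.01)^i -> [3.63, -0.04, 0.0, -0.0, 0.0]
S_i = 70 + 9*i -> [70, 79, 88, 97, 106]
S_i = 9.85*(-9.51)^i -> [9.85, -93.67, 890.83, -8471.84, 80567.21]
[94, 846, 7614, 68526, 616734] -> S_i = 94*9^i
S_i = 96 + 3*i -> [96, 99, 102, 105, 108]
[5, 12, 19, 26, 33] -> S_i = 5 + 7*i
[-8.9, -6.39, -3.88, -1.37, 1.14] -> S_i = -8.90 + 2.51*i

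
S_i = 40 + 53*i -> [40, 93, 146, 199, 252]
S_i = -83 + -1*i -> [-83, -84, -85, -86, -87]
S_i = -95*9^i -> [-95, -855, -7695, -69255, -623295]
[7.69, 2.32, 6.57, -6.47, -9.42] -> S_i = Random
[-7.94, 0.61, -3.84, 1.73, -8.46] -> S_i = Random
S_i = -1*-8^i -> [-1, 8, -64, 512, -4096]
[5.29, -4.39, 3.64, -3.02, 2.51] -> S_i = 5.29*(-0.83)^i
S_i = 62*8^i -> [62, 496, 3968, 31744, 253952]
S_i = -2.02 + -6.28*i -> [-2.02, -8.3, -14.58, -20.86, -27.14]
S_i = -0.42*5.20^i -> [-0.42, -2.18, -11.36, -59.06, -307.09]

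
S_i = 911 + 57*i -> [911, 968, 1025, 1082, 1139]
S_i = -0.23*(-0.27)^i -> [-0.23, 0.06, -0.02, 0.0, -0.0]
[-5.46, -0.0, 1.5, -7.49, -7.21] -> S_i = Random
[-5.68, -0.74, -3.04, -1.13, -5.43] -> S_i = Random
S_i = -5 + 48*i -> [-5, 43, 91, 139, 187]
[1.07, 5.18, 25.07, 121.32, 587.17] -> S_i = 1.07*4.84^i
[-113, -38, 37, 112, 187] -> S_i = -113 + 75*i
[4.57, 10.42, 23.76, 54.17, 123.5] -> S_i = 4.57*2.28^i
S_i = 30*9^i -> [30, 270, 2430, 21870, 196830]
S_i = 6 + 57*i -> [6, 63, 120, 177, 234]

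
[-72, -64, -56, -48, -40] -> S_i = -72 + 8*i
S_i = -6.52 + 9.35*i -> [-6.52, 2.83, 12.18, 21.53, 30.88]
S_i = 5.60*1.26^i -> [5.6, 7.06, 8.89, 11.2, 14.11]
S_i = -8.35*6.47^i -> [-8.35, -54.02, -349.54, -2261.51, -14632.0]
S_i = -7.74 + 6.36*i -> [-7.74, -1.38, 4.98, 11.34, 17.7]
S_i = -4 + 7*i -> [-4, 3, 10, 17, 24]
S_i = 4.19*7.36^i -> [4.19, 30.84, 226.97, 1670.5, 12294.91]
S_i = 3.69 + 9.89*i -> [3.69, 13.58, 23.47, 33.36, 43.25]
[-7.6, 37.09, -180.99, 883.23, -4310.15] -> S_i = -7.60*(-4.88)^i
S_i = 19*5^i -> [19, 95, 475, 2375, 11875]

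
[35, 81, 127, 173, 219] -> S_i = 35 + 46*i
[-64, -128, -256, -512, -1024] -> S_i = -64*2^i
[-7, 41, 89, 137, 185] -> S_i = -7 + 48*i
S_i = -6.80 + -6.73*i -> [-6.8, -13.53, -20.26, -26.99, -33.72]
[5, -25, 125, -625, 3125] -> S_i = 5*-5^i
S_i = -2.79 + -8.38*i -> [-2.79, -11.17, -19.55, -27.93, -36.31]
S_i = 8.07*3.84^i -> [8.07, 30.99, 119.0, 456.95, 1754.68]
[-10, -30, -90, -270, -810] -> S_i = -10*3^i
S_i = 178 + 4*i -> [178, 182, 186, 190, 194]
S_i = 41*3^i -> [41, 123, 369, 1107, 3321]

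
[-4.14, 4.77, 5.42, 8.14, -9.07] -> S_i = Random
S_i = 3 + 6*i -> [3, 9, 15, 21, 27]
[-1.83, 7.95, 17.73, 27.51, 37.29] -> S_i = -1.83 + 9.78*i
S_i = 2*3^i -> [2, 6, 18, 54, 162]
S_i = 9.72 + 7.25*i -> [9.72, 16.97, 24.22, 31.47, 38.72]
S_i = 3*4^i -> [3, 12, 48, 192, 768]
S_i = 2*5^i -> [2, 10, 50, 250, 1250]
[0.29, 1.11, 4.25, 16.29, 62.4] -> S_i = 0.29*3.83^i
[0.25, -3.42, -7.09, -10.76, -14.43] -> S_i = 0.25 + -3.67*i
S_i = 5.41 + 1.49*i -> [5.41, 6.9, 8.39, 9.88, 11.37]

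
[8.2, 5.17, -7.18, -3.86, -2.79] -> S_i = Random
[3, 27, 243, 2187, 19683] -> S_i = 3*9^i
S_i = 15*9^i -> [15, 135, 1215, 10935, 98415]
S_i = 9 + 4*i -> [9, 13, 17, 21, 25]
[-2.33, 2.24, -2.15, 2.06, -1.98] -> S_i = -2.33*(-0.96)^i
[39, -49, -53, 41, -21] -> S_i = Random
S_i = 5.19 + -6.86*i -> [5.19, -1.67, -8.53, -15.39, -22.25]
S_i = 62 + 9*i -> [62, 71, 80, 89, 98]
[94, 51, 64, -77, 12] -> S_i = Random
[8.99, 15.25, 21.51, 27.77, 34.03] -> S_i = 8.99 + 6.26*i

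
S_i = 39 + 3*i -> [39, 42, 45, 48, 51]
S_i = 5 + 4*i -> [5, 9, 13, 17, 21]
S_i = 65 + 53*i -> [65, 118, 171, 224, 277]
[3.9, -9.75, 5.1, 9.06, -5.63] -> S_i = Random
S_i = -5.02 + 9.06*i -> [-5.02, 4.04, 13.1, 22.16, 31.22]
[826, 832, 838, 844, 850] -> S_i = 826 + 6*i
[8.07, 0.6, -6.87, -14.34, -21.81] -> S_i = 8.07 + -7.47*i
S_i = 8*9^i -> [8, 72, 648, 5832, 52488]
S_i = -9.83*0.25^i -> [-9.83, -2.46, -0.61, -0.15, -0.04]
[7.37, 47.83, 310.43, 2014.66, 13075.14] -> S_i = 7.37*6.49^i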